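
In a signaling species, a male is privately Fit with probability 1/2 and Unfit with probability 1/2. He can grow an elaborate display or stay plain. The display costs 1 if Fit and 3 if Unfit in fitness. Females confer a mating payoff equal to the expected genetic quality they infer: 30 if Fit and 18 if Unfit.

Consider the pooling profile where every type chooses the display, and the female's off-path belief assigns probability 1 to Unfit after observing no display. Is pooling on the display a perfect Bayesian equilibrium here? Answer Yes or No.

Yes

On path, the female holds the prior and pays 1/2·30 + 1/2·18 = 24. Off path (no display), believing Unfit, it pays 18.
Fit: the display nets 24 − 1 = 23; no display nets 18. Fit stays.
Unfit: the display nets 24 − 3 = 21; no display nets 18. Unfit stays.
No type deviates, so pooling is sustained.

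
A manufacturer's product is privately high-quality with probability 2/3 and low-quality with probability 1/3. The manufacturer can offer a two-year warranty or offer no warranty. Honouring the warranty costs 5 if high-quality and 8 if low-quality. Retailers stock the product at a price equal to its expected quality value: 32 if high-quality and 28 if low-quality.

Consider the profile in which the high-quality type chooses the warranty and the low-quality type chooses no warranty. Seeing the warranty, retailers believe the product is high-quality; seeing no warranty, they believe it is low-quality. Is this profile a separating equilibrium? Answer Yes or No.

No

Under these beliefs, the warranty earns price 32 and no warranty earns price 28.
high-quality: the warranty nets 32 − 5 = 27; no warranty nets 28. high-quality would deviate to no warranty.
low-quality: the warranty nets 32 − 8 = 24; no warranty nets 28. low-quality prefers no warranty.
high-quality has a profitable deviation, so the profile is not an equilibrium.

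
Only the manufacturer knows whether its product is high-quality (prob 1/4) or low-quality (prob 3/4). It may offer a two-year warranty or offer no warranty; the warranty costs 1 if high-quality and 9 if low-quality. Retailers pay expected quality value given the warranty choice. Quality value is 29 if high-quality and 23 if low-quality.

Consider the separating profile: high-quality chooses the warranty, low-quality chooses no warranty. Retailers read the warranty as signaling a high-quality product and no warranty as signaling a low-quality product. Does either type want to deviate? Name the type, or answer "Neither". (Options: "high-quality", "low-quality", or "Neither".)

The warranty pays 29; no warranty pays 23.
high-quality: assigned the warranty, nets 29 − 1 = 28; deviating to no warranty nets 23.
low-quality: assigned no warranty, nets 23; deviating to the warranty nets 29 − 9 = 20.
Both types strictly prefer their assigned action; no profitable deviation.

Neither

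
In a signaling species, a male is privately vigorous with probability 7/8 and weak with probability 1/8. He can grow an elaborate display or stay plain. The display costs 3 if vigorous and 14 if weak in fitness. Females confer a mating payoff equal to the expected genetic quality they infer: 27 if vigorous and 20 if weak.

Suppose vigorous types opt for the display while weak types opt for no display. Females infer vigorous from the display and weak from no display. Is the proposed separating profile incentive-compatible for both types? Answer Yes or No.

Yes

Under these beliefs, the display earns mating payoff 27 and no display earns mating payoff 20.
vigorous: the display nets 27 − 3 = 24; no display nets 20. vigorous prefers the display.
weak: the display nets 27 − 14 = 13; no display nets 20. weak prefers no display.
Neither type deviates, so the separating profile is an equilibrium.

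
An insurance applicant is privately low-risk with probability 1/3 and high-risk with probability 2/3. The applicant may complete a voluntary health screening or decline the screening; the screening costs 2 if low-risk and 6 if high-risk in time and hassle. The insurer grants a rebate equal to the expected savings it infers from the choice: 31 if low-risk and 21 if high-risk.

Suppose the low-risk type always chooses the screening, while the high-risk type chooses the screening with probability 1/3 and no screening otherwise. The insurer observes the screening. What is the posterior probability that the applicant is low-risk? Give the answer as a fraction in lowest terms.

3/5

P(the screening) = (1/3)·1 + (2/3)·(1/3) = 5/9.
By Bayes' rule, P(low-risk | the screening) = (1/3) / (5/9) = 3/5.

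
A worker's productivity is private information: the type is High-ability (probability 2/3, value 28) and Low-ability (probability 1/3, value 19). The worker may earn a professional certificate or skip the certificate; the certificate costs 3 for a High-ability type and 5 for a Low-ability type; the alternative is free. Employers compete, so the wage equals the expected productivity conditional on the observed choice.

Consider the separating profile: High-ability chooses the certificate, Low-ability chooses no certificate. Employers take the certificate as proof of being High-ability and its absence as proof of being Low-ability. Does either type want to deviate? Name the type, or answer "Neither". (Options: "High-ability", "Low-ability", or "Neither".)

Low-ability

The certificate pays 28; no certificate pays 19.
High-ability: assigned the certificate, nets 28 − 3 = 25; deviating to no certificate nets 19.
Low-ability: assigned no certificate, nets 19; deviating to the certificate nets 28 − 5 = 23.
The Low-ability type gains 4 by deviating.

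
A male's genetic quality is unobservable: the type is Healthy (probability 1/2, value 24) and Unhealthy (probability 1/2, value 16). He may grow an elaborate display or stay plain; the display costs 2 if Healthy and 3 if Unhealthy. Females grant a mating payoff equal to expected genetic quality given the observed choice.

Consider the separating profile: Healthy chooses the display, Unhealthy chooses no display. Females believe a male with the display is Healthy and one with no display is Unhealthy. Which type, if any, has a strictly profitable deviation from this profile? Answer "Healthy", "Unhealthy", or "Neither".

Unhealthy

The display pays 24; no display pays 16.
Healthy: assigned the display, nets 24 − 2 = 22; deviating to no display nets 16.
Unhealthy: assigned no display, nets 16; deviating to the display nets 24 − 3 = 21.
The Unhealthy type gains 5 by deviating.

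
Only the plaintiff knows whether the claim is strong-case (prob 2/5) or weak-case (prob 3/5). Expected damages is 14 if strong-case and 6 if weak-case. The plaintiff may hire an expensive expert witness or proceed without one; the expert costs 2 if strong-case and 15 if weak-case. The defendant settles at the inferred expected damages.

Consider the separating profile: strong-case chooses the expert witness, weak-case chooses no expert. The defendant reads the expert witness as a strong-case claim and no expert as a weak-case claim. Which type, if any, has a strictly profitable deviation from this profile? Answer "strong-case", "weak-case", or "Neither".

Neither

The expert witness pays 14; no expert pays 6.
strong-case: assigned the expert witness, nets 14 − 2 = 12; deviating to no expert nets 6.
weak-case: assigned no expert, nets 6; deviating to the expert witness nets 14 − 15 = -1.
Both types strictly prefer their assigned action; no profitable deviation.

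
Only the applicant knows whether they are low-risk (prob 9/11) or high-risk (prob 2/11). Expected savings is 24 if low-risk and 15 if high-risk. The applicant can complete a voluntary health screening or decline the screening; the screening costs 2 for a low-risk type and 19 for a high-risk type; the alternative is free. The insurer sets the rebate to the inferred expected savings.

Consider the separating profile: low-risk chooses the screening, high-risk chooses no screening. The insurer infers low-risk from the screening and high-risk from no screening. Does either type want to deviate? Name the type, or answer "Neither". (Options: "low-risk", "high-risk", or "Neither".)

The screening pays 24; no screening pays 15.
low-risk: assigned the screening, nets 24 − 2 = 22; deviating to no screening nets 15.
high-risk: assigned no screening, nets 15; deviating to the screening nets 24 − 19 = 5.
Both types strictly prefer their assigned action; no profitable deviation.

Neither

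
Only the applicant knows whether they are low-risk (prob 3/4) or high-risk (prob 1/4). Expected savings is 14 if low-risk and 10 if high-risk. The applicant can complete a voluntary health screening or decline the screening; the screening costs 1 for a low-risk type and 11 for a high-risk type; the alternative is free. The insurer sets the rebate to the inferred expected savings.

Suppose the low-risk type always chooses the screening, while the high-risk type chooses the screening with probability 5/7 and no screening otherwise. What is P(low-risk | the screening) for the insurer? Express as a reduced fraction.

P(the screening) = (3/4)·1 + (1/4)·(5/7) = 13/14.
By Bayes' rule, P(low-risk | the screening) = (3/4) / (13/14) = 21/26.

21/26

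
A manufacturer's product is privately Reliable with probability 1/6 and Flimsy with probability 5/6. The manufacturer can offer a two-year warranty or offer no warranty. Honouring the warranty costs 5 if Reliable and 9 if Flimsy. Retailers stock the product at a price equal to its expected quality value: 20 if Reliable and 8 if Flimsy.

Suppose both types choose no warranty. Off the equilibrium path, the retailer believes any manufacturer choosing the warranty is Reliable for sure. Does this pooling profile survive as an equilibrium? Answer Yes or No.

No

On path, the retailer holds the prior and pays 1/6·20 + 5/6·8 = 10. Off path (the warranty), believing Reliable, it pays 20.
Reliable: no warranty nets 10; the warranty nets 20 − 5 = 15. Reliable would deviate.
Flimsy: no warranty nets 10; the warranty nets 20 − 9 = 11. Flimsy would deviate.
A type deviates, so pooling fails.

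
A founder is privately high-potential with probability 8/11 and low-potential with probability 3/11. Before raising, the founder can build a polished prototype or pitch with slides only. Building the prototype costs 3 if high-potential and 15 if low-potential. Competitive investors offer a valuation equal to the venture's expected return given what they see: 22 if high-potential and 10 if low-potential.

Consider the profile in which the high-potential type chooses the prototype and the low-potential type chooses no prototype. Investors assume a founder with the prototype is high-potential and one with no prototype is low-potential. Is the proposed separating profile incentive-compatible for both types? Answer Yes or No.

Yes

Under these beliefs, the prototype earns valuation 22 and no prototype earns valuation 10.
high-potential: the prototype nets 22 − 3 = 19; no prototype nets 10. high-potential prefers the prototype.
low-potential: the prototype nets 22 − 15 = 7; no prototype nets 10. low-potential prefers no prototype.
Neither type deviates, so the separating profile is an equilibrium.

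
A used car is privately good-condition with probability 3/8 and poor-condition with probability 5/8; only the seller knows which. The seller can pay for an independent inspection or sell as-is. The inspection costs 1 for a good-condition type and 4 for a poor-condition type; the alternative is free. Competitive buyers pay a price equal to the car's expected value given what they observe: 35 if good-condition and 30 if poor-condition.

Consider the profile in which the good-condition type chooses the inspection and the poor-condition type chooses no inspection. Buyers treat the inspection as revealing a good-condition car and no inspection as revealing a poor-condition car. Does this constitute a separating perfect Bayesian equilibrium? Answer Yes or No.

No

Under these beliefs, the inspection earns price 35 and no inspection earns price 30.
good-condition: the inspection nets 35 − 1 = 34; no inspection nets 30. good-condition prefers the inspection.
poor-condition: the inspection nets 35 − 4 = 31; no inspection nets 30. poor-condition would deviate to the inspection.
poor-condition has a profitable deviation, so the profile is not an equilibrium.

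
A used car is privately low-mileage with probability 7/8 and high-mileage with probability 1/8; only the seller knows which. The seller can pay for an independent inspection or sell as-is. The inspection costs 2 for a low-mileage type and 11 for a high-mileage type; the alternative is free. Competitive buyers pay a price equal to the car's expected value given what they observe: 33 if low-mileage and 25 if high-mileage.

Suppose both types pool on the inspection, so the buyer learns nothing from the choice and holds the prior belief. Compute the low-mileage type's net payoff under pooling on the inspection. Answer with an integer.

30

Pooled price = 7/8·33 + 1/8·25 = 32.
low-mileage pays cost 2 for the inspection, so net payoff = 32 − 2 = 30.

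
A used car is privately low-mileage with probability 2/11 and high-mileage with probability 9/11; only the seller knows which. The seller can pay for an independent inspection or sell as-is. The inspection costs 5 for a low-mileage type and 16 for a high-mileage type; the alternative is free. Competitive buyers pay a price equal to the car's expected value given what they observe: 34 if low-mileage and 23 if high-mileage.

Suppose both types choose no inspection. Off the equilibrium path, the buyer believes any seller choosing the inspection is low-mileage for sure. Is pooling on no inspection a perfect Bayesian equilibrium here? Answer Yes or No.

On path, the buyer holds the prior and pays 2/11·34 + 9/11·23 = 25. Off path (the inspection), believing low-mileage, it pays 34.
low-mileage: no inspection nets 25; the inspection nets 34 − 5 = 29. low-mileage would deviate.
high-mileage: no inspection nets 25; the inspection nets 34 − 16 = 18. high-mileage stays.
A type deviates, so pooling fails.

No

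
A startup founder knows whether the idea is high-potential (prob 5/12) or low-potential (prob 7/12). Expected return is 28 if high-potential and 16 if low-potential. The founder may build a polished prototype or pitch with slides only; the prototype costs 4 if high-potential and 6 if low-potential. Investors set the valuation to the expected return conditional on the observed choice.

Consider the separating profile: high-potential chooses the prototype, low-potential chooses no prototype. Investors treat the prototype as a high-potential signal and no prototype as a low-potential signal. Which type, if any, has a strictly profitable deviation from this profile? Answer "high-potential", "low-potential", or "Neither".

The prototype pays 28; no prototype pays 16.
high-potential: assigned the prototype, nets 28 − 4 = 24; deviating to no prototype nets 16.
low-potential: assigned no prototype, nets 16; deviating to the prototype nets 28 − 6 = 22.
The low-potential type gains 6 by deviating.

low-potential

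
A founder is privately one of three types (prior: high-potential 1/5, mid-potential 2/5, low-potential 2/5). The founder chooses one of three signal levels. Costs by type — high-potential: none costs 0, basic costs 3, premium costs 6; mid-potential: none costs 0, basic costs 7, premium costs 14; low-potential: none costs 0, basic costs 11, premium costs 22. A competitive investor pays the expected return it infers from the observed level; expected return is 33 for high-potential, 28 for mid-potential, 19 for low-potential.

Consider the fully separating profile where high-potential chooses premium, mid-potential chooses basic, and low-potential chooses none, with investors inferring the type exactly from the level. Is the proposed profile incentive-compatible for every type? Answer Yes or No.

Yes

Separating valuations: premium → 33, basic → 28, none → 19.
high-potential (assigned premium): none: 19 − 0 = 19; basic: 28 − 3 = 25; premium: 33 − 6 = 27. high-potential stays.
mid-potential (assigned basic): none: 19 − 0 = 19; basic: 28 − 7 = 21; premium: 33 − 14 = 19. mid-potential stays.
low-potential (assigned none): none: 19 − 0 = 19; basic: 28 − 11 = 17; premium: 33 − 22 = 11. low-potential stays.
Every type prefers its assigned level; separation holds.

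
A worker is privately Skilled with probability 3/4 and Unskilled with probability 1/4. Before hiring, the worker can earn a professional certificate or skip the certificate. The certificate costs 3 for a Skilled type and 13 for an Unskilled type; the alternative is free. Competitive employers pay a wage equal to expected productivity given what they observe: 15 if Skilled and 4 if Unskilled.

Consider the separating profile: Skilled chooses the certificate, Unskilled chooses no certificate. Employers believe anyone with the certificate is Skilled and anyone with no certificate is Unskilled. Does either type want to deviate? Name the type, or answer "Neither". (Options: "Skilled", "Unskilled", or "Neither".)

The certificate pays 15; no certificate pays 4.
Skilled: assigned the certificate, nets 15 − 3 = 12; deviating to no certificate nets 4.
Unskilled: assigned no certificate, nets 4; deviating to the certificate nets 15 − 13 = 2.
Both types strictly prefer their assigned action; no profitable deviation.

Neither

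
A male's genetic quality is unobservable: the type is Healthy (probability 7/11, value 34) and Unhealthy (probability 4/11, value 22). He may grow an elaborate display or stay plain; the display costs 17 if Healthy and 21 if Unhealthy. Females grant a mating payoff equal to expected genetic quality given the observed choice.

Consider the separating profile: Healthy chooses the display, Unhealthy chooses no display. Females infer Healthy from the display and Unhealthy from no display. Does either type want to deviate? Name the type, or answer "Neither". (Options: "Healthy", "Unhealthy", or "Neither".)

The display pays 34; no display pays 22.
Healthy: assigned the display, nets 34 − 17 = 17; deviating to no display nets 22.
Unhealthy: assigned no display, nets 22; deviating to the display nets 34 − 21 = 13.
The Healthy type gains 5 by deviating.

Healthy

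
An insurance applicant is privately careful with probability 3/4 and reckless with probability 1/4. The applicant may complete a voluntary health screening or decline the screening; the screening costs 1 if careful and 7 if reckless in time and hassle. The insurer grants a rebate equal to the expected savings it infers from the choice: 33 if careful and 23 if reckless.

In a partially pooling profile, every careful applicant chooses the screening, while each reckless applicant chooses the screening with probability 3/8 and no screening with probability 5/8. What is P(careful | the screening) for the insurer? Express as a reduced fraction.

P(the screening) = (3/4)·1 + (1/4)·(3/8) = 27/32.
By Bayes' rule, P(careful | the screening) = (3/4) / (27/32) = 8/9.

8/9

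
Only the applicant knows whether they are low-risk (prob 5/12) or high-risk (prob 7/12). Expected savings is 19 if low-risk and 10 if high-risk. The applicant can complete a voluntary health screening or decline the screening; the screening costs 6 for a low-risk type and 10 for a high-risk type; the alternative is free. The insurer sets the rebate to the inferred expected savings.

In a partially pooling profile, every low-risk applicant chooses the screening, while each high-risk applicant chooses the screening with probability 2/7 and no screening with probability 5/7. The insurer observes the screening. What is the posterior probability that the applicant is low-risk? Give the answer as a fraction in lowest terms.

5/7

P(the screening) = (5/12)·1 + (7/12)·(2/7) = 7/12.
By Bayes' rule, P(low-risk | the screening) = (5/12) / (7/12) = 5/7.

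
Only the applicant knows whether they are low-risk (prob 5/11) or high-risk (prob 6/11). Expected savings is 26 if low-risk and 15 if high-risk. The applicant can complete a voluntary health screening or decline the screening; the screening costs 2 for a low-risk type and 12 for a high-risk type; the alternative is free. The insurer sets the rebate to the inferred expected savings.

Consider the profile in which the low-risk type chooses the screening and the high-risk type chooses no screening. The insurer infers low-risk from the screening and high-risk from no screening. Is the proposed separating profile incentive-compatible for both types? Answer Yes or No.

Under these beliefs, the screening earns rebate 26 and no screening earns rebate 15.
low-risk: the screening nets 26 − 2 = 24; no screening nets 15. low-risk prefers the screening.
high-risk: the screening nets 26 − 12 = 14; no screening nets 15. high-risk prefers no screening.
Neither type deviates, so the separating profile is an equilibrium.

Yes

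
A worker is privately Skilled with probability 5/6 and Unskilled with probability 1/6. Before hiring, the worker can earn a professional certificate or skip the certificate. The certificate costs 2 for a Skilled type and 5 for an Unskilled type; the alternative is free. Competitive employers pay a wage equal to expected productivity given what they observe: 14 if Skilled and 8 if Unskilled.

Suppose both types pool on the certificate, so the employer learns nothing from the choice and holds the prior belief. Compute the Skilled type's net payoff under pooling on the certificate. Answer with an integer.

Pooled wage = 5/6·14 + 1/6·8 = 13.
Skilled pays cost 2 for the certificate, so net payoff = 13 − 2 = 11.

11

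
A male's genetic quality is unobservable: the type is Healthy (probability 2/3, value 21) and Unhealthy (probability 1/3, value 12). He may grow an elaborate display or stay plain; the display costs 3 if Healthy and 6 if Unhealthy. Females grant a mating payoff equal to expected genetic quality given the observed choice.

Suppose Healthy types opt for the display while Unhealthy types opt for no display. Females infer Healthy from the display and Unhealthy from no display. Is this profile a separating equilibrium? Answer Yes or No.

No

Under these beliefs, the display earns mating payoff 21 and no display earns mating payoff 12.
Healthy: the display nets 21 − 3 = 18; no display nets 12. Healthy prefers the display.
Unhealthy: the display nets 21 − 6 = 15; no display nets 12. Unhealthy would deviate to the display.
Unhealthy has a profitable deviation, so the profile is not an equilibrium.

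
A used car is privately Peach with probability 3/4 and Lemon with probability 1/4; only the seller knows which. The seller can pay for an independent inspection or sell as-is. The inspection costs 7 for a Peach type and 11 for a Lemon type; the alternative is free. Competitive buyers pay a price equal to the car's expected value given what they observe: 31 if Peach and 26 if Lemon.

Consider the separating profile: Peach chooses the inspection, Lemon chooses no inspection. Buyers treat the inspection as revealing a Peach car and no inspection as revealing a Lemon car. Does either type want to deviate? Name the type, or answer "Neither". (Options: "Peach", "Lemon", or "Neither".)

The inspection pays 31; no inspection pays 26.
Peach: assigned the inspection, nets 31 − 7 = 24; deviating to no inspection nets 26.
Lemon: assigned no inspection, nets 26; deviating to the inspection nets 31 − 11 = 20.
The Peach type gains 2 by deviating.

Peach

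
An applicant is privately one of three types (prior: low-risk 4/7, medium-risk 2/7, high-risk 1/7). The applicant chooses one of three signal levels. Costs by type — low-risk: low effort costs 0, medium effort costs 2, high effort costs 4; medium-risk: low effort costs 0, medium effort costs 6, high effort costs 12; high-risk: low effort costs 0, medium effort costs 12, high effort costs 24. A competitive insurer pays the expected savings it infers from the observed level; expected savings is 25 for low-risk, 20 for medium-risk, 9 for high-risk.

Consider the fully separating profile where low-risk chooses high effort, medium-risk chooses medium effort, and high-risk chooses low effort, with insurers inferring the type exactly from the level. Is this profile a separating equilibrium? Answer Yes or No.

Yes

Separating rebates: high effort → 25, medium effort → 20, low effort → 9.
low-risk (assigned high effort): low effort: 9 − 0 = 9; medium effort: 20 − 2 = 18; high effort: 25 − 4 = 21. low-risk stays.
medium-risk (assigned medium effort): low effort: 9 − 0 = 9; medium effort: 20 − 6 = 14; high effort: 25 − 12 = 13. medium-risk stays.
high-risk (assigned low effort): low effort: 9 − 0 = 9; medium effort: 20 − 12 = 8; high effort: 25 − 24 = 1. high-risk stays.
Every type prefers its assigned level; separation holds.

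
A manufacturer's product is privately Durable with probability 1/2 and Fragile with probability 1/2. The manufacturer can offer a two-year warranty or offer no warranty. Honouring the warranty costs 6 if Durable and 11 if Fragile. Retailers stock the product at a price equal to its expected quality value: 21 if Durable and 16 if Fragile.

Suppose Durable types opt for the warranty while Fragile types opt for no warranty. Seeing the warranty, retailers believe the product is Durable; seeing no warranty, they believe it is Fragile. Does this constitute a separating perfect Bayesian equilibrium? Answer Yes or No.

No

Under these beliefs, the warranty earns price 21 and no warranty earns price 16.
Durable: the warranty nets 21 − 6 = 15; no warranty nets 16. Durable would deviate to no warranty.
Fragile: the warranty nets 21 − 11 = 10; no warranty nets 16. Fragile prefers no warranty.
Durable has a profitable deviation, so the profile is not an equilibrium.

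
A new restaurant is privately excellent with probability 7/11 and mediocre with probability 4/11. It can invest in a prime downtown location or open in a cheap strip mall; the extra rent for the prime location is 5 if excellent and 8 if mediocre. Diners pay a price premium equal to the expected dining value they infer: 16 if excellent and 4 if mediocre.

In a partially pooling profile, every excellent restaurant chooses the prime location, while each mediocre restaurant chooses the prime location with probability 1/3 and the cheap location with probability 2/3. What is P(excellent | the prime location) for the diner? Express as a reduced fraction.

P(the prime location) = (7/11)·1 + (4/11)·(1/3) = 25/33.
By Bayes' rule, P(excellent | the prime location) = (7/11) / (25/33) = 21/25.

21/25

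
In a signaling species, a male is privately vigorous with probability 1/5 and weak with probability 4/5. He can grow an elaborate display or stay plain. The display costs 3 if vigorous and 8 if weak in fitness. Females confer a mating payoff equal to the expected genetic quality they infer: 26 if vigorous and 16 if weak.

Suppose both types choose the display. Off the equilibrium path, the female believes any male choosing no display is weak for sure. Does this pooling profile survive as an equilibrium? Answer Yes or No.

On path, the female holds the prior and pays 1/5·26 + 4/5·16 = 18. Off path (no display), believing weak, it pays 16.
vigorous: the display nets 18 − 3 = 15; no display nets 16. vigorous would deviate.
weak: the display nets 18 − 8 = 10; no display nets 16. weak would deviate.
A type deviates, so pooling fails.

No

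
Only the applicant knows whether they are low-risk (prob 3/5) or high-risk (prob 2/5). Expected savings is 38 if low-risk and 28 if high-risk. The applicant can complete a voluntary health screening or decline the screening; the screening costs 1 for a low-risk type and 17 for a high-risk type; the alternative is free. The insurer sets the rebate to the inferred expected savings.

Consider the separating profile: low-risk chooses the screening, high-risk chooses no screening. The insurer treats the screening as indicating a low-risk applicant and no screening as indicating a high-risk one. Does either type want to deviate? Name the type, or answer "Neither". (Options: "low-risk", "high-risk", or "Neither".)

The screening pays 38; no screening pays 28.
low-risk: assigned the screening, nets 38 − 1 = 37; deviating to no screening nets 28.
high-risk: assigned no screening, nets 28; deviating to the screening nets 38 − 17 = 21.
Both types strictly prefer their assigned action; no profitable deviation.

Neither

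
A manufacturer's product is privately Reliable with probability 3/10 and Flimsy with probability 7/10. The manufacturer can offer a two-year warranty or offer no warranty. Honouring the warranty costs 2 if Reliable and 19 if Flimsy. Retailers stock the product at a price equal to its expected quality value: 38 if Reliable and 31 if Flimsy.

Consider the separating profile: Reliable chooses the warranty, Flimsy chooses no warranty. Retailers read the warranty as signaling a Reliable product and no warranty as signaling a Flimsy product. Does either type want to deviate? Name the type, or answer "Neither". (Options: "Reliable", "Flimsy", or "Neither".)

Neither

The warranty pays 38; no warranty pays 31.
Reliable: assigned the warranty, nets 38 − 2 = 36; deviating to no warranty nets 31.
Flimsy: assigned no warranty, nets 31; deviating to the warranty nets 38 − 19 = 19.
Both types strictly prefer their assigned action; no profitable deviation.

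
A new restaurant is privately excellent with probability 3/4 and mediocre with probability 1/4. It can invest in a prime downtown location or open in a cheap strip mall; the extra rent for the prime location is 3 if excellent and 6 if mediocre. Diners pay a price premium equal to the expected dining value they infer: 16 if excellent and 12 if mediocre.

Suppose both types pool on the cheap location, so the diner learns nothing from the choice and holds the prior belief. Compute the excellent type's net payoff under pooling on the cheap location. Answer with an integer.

Pooled price premium = 3/4·16 + 1/4·12 = 15.
excellent pays no cost for the cheap location, so net payoff = 15.

15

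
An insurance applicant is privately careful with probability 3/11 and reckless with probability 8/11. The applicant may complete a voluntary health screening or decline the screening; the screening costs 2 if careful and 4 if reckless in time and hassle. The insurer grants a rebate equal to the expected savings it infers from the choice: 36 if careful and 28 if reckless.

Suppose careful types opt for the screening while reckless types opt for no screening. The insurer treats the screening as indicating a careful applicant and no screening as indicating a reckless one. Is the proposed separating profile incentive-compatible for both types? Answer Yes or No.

No

Under these beliefs, the screening earns rebate 36 and no screening earns rebate 28.
careful: the screening nets 36 − 2 = 34; no screening nets 28. careful prefers the screening.
reckless: the screening nets 36 − 4 = 32; no screening nets 28. reckless would deviate to the screening.
reckless has a profitable deviation, so the profile is not an equilibrium.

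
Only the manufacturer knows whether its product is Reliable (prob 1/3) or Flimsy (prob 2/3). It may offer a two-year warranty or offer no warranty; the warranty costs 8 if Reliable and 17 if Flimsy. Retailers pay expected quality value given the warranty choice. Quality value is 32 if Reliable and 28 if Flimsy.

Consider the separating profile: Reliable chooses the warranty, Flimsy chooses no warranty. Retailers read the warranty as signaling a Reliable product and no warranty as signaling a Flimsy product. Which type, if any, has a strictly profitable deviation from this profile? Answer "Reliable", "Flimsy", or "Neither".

The warranty pays 32; no warranty pays 28.
Reliable: assigned the warranty, nets 32 − 8 = 24; deviating to no warranty nets 28.
Flimsy: assigned no warranty, nets 28; deviating to the warranty nets 32 − 17 = 15.
The Reliable type gains 4 by deviating.

Reliable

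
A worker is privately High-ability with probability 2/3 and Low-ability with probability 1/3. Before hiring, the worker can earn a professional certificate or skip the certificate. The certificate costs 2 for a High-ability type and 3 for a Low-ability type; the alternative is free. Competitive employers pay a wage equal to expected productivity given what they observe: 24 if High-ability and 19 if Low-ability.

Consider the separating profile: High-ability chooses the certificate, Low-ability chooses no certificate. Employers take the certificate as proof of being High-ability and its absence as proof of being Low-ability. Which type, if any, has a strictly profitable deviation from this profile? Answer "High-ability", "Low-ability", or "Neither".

Low-ability

The certificate pays 24; no certificate pays 19.
High-ability: assigned the certificate, nets 24 − 2 = 22; deviating to no certificate nets 19.
Low-ability: assigned no certificate, nets 19; deviating to the certificate nets 24 − 3 = 21.
The Low-ability type gains 2 by deviating.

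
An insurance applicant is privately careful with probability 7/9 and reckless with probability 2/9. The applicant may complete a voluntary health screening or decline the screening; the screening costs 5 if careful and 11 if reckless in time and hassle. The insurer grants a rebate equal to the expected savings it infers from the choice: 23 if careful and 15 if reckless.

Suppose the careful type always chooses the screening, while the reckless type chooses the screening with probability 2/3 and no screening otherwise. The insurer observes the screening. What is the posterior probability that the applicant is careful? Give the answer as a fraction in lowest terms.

P(the screening) = (7/9)·1 + (2/9)·(2/3) = 25/27.
By Bayes' rule, P(careful | the screening) = (7/9) / (25/27) = 21/25.

21/25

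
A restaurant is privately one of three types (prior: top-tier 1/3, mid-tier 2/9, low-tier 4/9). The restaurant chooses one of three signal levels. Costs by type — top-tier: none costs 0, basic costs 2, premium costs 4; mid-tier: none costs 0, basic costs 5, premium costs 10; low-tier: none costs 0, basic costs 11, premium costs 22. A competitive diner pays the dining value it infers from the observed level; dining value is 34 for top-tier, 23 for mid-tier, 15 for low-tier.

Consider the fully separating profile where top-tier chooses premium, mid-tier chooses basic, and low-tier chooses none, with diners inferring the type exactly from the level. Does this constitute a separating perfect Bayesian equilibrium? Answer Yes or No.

No

Separating price premiums: premium → 34, basic → 23, none → 15.
top-tier (assigned premium): none: 15 − 0 = 15; basic: 23 − 2 = 21; premium: 34 − 4 = 30. top-tier stays.
mid-tier (assigned basic): none: 15 − 0 = 15; basic: 23 − 5 = 18; premium: 34 − 10 = 24. mid-tier prefers premium.
low-tier (assigned none): none: 15 − 0 = 15; basic: 23 − 11 = 12; premium: 34 − 22 = 12. low-tier stays.
At least one type deviates; the separating profile fails.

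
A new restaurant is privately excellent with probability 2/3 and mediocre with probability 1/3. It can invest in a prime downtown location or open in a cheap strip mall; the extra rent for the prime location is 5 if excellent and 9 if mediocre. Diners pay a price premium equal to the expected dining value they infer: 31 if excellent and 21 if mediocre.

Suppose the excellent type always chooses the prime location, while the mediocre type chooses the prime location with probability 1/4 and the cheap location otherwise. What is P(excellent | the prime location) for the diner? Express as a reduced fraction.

P(the prime location) = (2/3)·1 + (1/3)·(1/4) = 3/4.
By Bayes' rule, P(excellent | the prime location) = (2/3) / (3/4) = 8/9.

8/9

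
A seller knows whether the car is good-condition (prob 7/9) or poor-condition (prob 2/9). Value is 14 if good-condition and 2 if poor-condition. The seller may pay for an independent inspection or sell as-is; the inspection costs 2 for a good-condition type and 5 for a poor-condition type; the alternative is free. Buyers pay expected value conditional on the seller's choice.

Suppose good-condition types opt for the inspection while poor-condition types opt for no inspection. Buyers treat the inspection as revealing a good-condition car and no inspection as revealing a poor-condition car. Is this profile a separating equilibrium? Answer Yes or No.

No

Under these beliefs, the inspection earns price 14 and no inspection earns price 2.
good-condition: the inspection nets 14 − 2 = 12; no inspection nets 2. good-condition prefers the inspection.
poor-condition: the inspection nets 14 − 5 = 9; no inspection nets 2. poor-condition would deviate to the inspection.
poor-condition has a profitable deviation, so the profile is not an equilibrium.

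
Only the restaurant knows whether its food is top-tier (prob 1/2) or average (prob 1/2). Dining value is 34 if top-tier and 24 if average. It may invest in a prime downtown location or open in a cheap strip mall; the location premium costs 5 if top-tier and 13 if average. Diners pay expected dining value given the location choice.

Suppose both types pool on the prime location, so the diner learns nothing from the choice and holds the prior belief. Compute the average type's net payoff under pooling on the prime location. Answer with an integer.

Pooled price premium = 1/2·34 + 1/2·24 = 29.
average pays cost 13 for the prime location, so net payoff = 29 − 13 = 16.

16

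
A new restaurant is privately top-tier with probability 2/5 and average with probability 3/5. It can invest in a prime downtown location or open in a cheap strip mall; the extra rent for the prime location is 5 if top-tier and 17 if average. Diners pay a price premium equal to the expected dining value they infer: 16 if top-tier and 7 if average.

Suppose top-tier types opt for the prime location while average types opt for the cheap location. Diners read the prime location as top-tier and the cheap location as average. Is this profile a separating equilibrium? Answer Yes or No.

Yes

Under these beliefs, the prime location earns price premium 16 and the cheap location earns price premium 7.
top-tier: the prime location nets 16 − 5 = 11; the cheap location nets 7. top-tier prefers the prime location.
average: the prime location nets 16 − 17 = -1; the cheap location nets 7. average prefers the cheap location.
Neither type deviates, so the separating profile is an equilibrium.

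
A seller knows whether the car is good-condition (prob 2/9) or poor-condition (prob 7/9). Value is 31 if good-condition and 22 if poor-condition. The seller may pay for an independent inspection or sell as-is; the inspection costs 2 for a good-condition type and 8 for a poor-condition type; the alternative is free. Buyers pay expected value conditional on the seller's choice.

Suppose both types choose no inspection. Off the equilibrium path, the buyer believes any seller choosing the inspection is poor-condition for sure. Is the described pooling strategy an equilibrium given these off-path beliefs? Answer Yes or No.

On path, the buyer holds the prior and pays 2/9·31 + 7/9·22 = 24. Off path (the inspection), believing poor-condition, it pays 22.
good-condition: no inspection nets 24; the inspection nets 22 − 2 = 20. good-condition stays.
poor-condition: no inspection nets 24; the inspection nets 22 − 8 = 14. poor-condition stays.
No type deviates, so pooling is sustained.

Yes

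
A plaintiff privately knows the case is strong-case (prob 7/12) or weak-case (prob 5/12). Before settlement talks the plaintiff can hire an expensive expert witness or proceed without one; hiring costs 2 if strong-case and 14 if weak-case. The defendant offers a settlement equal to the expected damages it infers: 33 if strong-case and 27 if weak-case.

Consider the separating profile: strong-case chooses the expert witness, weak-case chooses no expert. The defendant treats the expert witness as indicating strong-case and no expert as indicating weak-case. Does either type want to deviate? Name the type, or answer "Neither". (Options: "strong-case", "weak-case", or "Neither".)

Neither

The expert witness pays 33; no expert pays 27.
strong-case: assigned the expert witness, nets 33 − 2 = 31; deviating to no expert nets 27.
weak-case: assigned no expert, nets 27; deviating to the expert witness nets 33 − 14 = 19.
Both types strictly prefer their assigned action; no profitable deviation.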